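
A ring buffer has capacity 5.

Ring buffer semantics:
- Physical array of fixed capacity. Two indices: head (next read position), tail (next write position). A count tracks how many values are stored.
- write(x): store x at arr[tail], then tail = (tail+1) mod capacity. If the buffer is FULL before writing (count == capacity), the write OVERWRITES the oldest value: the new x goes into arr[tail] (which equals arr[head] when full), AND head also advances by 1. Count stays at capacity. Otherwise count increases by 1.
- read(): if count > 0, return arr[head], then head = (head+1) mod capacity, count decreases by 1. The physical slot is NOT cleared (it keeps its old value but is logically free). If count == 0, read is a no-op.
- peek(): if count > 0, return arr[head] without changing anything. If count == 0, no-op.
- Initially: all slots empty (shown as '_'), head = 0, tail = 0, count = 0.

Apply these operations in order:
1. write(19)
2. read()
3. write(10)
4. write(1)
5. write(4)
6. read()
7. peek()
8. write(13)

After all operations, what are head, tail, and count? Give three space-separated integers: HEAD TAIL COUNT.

After op 1 (write(19)): arr=[19 _ _ _ _] head=0 tail=1 count=1
After op 2 (read()): arr=[19 _ _ _ _] head=1 tail=1 count=0
After op 3 (write(10)): arr=[19 10 _ _ _] head=1 tail=2 count=1
After op 4 (write(1)): arr=[19 10 1 _ _] head=1 tail=3 count=2
After op 5 (write(4)): arr=[19 10 1 4 _] head=1 tail=4 count=3
After op 6 (read()): arr=[19 10 1 4 _] head=2 tail=4 count=2
After op 7 (peek()): arr=[19 10 1 4 _] head=2 tail=4 count=2
After op 8 (write(13)): arr=[19 10 1 4 13] head=2 tail=0 count=3

Answer: 2 0 3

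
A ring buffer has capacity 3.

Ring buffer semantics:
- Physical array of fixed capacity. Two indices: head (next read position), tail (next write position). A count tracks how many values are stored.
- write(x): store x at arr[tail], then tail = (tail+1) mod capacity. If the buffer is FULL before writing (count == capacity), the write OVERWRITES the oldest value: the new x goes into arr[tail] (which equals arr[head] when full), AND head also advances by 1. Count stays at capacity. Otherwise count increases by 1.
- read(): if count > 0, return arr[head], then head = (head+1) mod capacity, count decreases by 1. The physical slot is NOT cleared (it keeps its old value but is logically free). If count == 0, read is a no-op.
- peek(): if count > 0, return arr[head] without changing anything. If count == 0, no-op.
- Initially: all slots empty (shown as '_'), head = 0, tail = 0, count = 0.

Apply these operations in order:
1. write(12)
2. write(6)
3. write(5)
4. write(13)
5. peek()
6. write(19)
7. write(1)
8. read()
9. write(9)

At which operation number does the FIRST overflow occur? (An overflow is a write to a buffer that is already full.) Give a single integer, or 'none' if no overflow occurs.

After op 1 (write(12)): arr=[12 _ _] head=0 tail=1 count=1
After op 2 (write(6)): arr=[12 6 _] head=0 tail=2 count=2
After op 3 (write(5)): arr=[12 6 5] head=0 tail=0 count=3
After op 4 (write(13)): arr=[13 6 5] head=1 tail=1 count=3
After op 5 (peek()): arr=[13 6 5] head=1 tail=1 count=3
After op 6 (write(19)): arr=[13 19 5] head=2 tail=2 count=3
After op 7 (write(1)): arr=[13 19 1] head=0 tail=0 count=3
After op 8 (read()): arr=[13 19 1] head=1 tail=0 count=2
After op 9 (write(9)): arr=[9 19 1] head=1 tail=1 count=3

Answer: 4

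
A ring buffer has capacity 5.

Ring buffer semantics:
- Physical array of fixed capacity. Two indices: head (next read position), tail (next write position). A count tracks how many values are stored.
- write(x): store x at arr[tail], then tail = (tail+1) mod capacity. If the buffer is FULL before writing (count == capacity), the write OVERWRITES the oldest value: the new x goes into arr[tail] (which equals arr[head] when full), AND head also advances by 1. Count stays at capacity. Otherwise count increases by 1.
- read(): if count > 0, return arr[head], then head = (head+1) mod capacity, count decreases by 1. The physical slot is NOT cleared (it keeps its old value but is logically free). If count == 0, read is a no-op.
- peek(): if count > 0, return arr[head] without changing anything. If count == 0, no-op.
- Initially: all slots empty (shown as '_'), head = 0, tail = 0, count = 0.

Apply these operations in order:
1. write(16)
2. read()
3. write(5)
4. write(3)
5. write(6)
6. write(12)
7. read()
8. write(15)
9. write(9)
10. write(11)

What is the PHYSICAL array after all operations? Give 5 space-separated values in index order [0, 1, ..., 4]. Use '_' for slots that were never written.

After op 1 (write(16)): arr=[16 _ _ _ _] head=0 tail=1 count=1
After op 2 (read()): arr=[16 _ _ _ _] head=1 tail=1 count=0
After op 3 (write(5)): arr=[16 5 _ _ _] head=1 tail=2 count=1
After op 4 (write(3)): arr=[16 5 3 _ _] head=1 tail=3 count=2
After op 5 (write(6)): arr=[16 5 3 6 _] head=1 tail=4 count=3
After op 6 (write(12)): arr=[16 5 3 6 12] head=1 tail=0 count=4
After op 7 (read()): arr=[16 5 3 6 12] head=2 tail=0 count=3
After op 8 (write(15)): arr=[15 5 3 6 12] head=2 tail=1 count=4
After op 9 (write(9)): arr=[15 9 3 6 12] head=2 tail=2 count=5
After op 10 (write(11)): arr=[15 9 11 6 12] head=3 tail=3 count=5

Answer: 15 9 11 6 12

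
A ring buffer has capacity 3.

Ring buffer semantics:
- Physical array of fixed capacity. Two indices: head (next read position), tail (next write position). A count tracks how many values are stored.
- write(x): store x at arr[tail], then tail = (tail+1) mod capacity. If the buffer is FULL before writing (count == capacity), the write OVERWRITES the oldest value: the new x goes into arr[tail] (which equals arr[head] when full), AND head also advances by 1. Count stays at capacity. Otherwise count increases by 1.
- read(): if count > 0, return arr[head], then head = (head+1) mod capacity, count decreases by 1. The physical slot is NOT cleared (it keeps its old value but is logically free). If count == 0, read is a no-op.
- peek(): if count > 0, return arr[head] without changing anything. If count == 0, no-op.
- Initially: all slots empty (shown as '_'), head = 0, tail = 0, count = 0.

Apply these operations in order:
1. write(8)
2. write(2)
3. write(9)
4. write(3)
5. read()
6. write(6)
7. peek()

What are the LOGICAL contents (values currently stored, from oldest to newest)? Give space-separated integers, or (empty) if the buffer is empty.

Answer: 9 3 6

Derivation:
After op 1 (write(8)): arr=[8 _ _] head=0 tail=1 count=1
After op 2 (write(2)): arr=[8 2 _] head=0 tail=2 count=2
After op 3 (write(9)): arr=[8 2 9] head=0 tail=0 count=3
After op 4 (write(3)): arr=[3 2 9] head=1 tail=1 count=3
After op 5 (read()): arr=[3 2 9] head=2 tail=1 count=2
After op 6 (write(6)): arr=[3 6 9] head=2 tail=2 count=3
After op 7 (peek()): arr=[3 6 9] head=2 tail=2 count=3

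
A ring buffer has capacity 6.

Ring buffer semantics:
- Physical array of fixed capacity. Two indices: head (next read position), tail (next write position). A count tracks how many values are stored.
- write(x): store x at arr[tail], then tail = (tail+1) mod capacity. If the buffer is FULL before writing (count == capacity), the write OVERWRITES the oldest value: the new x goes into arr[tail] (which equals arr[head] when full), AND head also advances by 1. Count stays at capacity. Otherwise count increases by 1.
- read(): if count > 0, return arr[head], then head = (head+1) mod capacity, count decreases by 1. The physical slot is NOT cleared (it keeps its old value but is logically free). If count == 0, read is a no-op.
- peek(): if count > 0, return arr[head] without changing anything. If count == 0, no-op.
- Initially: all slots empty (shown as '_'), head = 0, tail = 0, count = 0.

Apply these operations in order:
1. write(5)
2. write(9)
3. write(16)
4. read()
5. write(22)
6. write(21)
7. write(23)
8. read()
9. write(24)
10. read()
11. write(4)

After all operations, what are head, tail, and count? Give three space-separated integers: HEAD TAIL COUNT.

After op 1 (write(5)): arr=[5 _ _ _ _ _] head=0 tail=1 count=1
After op 2 (write(9)): arr=[5 9 _ _ _ _] head=0 tail=2 count=2
After op 3 (write(16)): arr=[5 9 16 _ _ _] head=0 tail=3 count=3
After op 4 (read()): arr=[5 9 16 _ _ _] head=1 tail=3 count=2
After op 5 (write(22)): arr=[5 9 16 22 _ _] head=1 tail=4 count=3
After op 6 (write(21)): arr=[5 9 16 22 21 _] head=1 tail=5 count=4
After op 7 (write(23)): arr=[5 9 16 22 21 23] head=1 tail=0 count=5
After op 8 (read()): arr=[5 9 16 22 21 23] head=2 tail=0 count=4
After op 9 (write(24)): arr=[24 9 16 22 21 23] head=2 tail=1 count=5
After op 10 (read()): arr=[24 9 16 22 21 23] head=3 tail=1 count=4
After op 11 (write(4)): arr=[24 4 16 22 21 23] head=3 tail=2 count=5

Answer: 3 2 5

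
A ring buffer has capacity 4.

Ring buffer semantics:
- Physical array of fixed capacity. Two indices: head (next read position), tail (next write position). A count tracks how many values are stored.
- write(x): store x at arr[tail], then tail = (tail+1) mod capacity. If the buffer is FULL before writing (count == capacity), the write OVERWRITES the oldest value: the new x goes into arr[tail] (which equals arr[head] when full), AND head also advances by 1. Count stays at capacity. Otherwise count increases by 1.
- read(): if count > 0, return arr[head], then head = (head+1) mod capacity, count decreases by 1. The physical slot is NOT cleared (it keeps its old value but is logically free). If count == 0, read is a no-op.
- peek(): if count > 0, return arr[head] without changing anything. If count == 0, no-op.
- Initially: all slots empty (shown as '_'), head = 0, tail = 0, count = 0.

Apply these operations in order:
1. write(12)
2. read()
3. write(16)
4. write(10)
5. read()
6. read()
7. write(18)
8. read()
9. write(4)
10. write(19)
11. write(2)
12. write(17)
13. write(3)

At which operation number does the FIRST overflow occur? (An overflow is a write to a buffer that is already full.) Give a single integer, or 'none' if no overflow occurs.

Answer: 13

Derivation:
After op 1 (write(12)): arr=[12 _ _ _] head=0 tail=1 count=1
After op 2 (read()): arr=[12 _ _ _] head=1 tail=1 count=0
After op 3 (write(16)): arr=[12 16 _ _] head=1 tail=2 count=1
After op 4 (write(10)): arr=[12 16 10 _] head=1 tail=3 count=2
After op 5 (read()): arr=[12 16 10 _] head=2 tail=3 count=1
After op 6 (read()): arr=[12 16 10 _] head=3 tail=3 count=0
After op 7 (write(18)): arr=[12 16 10 18] head=3 tail=0 count=1
After op 8 (read()): arr=[12 16 10 18] head=0 tail=0 count=0
After op 9 (write(4)): arr=[4 16 10 18] head=0 tail=1 count=1
After op 10 (write(19)): arr=[4 19 10 18] head=0 tail=2 count=2
After op 11 (write(2)): arr=[4 19 2 18] head=0 tail=3 count=3
After op 12 (write(17)): arr=[4 19 2 17] head=0 tail=0 count=4
After op 13 (write(3)): arr=[3 19 2 17] head=1 tail=1 count=4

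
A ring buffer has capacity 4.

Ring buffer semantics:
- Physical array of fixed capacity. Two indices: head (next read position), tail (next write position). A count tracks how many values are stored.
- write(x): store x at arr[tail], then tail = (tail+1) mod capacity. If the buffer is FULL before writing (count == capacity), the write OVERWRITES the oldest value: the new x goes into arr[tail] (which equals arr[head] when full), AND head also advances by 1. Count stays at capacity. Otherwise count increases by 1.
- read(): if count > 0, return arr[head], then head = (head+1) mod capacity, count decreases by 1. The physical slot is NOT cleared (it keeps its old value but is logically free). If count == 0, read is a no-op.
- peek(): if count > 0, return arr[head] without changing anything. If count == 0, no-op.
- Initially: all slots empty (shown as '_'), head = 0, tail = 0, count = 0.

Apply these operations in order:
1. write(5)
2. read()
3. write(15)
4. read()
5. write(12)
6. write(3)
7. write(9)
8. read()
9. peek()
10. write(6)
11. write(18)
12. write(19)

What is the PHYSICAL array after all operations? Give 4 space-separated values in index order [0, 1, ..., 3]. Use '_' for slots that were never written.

Answer: 9 6 18 19

Derivation:
After op 1 (write(5)): arr=[5 _ _ _] head=0 tail=1 count=1
After op 2 (read()): arr=[5 _ _ _] head=1 tail=1 count=0
After op 3 (write(15)): arr=[5 15 _ _] head=1 tail=2 count=1
After op 4 (read()): arr=[5 15 _ _] head=2 tail=2 count=0
After op 5 (write(12)): arr=[5 15 12 _] head=2 tail=3 count=1
After op 6 (write(3)): arr=[5 15 12 3] head=2 tail=0 count=2
After op 7 (write(9)): arr=[9 15 12 3] head=2 tail=1 count=3
After op 8 (read()): arr=[9 15 12 3] head=3 tail=1 count=2
After op 9 (peek()): arr=[9 15 12 3] head=3 tail=1 count=2
After op 10 (write(6)): arr=[9 6 12 3] head=3 tail=2 count=3
After op 11 (write(18)): arr=[9 6 18 3] head=3 tail=3 count=4
After op 12 (write(19)): arr=[9 6 18 19] head=0 tail=0 count=4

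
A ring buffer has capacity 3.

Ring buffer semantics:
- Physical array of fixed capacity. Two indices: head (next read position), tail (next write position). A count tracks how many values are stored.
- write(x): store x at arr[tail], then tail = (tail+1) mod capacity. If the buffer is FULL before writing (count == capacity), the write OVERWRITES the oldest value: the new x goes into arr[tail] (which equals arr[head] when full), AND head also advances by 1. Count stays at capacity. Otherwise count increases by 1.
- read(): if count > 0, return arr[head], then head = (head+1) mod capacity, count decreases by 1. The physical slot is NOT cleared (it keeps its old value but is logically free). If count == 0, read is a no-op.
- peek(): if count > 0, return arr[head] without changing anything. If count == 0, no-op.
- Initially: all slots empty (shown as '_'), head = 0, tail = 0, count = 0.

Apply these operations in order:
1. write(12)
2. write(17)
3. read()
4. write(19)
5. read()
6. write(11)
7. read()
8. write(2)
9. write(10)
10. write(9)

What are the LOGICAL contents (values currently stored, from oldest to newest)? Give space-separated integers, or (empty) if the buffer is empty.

Answer: 2 10 9

Derivation:
After op 1 (write(12)): arr=[12 _ _] head=0 tail=1 count=1
After op 2 (write(17)): arr=[12 17 _] head=0 tail=2 count=2
After op 3 (read()): arr=[12 17 _] head=1 tail=2 count=1
After op 4 (write(19)): arr=[12 17 19] head=1 tail=0 count=2
After op 5 (read()): arr=[12 17 19] head=2 tail=0 count=1
After op 6 (write(11)): arr=[11 17 19] head=2 tail=1 count=2
After op 7 (read()): arr=[11 17 19] head=0 tail=1 count=1
After op 8 (write(2)): arr=[11 2 19] head=0 tail=2 count=2
After op 9 (write(10)): arr=[11 2 10] head=0 tail=0 count=3
After op 10 (write(9)): arr=[9 2 10] head=1 tail=1 count=3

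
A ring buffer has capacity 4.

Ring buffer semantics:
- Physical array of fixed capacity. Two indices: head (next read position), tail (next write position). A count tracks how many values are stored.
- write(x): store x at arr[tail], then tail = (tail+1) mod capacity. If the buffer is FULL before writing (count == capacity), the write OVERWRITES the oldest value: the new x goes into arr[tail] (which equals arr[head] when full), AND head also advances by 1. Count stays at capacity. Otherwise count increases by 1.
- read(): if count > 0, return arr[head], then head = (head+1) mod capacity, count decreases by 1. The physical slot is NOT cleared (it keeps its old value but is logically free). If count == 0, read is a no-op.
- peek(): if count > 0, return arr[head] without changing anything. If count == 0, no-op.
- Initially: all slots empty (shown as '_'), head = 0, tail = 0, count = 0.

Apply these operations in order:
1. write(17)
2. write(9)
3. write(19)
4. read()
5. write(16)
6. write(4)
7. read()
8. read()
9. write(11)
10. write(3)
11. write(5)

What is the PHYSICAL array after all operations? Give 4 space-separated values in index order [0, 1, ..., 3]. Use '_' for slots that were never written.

Answer: 4 11 3 5

Derivation:
After op 1 (write(17)): arr=[17 _ _ _] head=0 tail=1 count=1
After op 2 (write(9)): arr=[17 9 _ _] head=0 tail=2 count=2
After op 3 (write(19)): arr=[17 9 19 _] head=0 tail=3 count=3
After op 4 (read()): arr=[17 9 19 _] head=1 tail=3 count=2
After op 5 (write(16)): arr=[17 9 19 16] head=1 tail=0 count=3
After op 6 (write(4)): arr=[4 9 19 16] head=1 tail=1 count=4
After op 7 (read()): arr=[4 9 19 16] head=2 tail=1 count=3
After op 8 (read()): arr=[4 9 19 16] head=3 tail=1 count=2
After op 9 (write(11)): arr=[4 11 19 16] head=3 tail=2 count=3
After op 10 (write(3)): arr=[4 11 3 16] head=3 tail=3 count=4
After op 11 (write(5)): arr=[4 11 3 5] head=0 tail=0 count=4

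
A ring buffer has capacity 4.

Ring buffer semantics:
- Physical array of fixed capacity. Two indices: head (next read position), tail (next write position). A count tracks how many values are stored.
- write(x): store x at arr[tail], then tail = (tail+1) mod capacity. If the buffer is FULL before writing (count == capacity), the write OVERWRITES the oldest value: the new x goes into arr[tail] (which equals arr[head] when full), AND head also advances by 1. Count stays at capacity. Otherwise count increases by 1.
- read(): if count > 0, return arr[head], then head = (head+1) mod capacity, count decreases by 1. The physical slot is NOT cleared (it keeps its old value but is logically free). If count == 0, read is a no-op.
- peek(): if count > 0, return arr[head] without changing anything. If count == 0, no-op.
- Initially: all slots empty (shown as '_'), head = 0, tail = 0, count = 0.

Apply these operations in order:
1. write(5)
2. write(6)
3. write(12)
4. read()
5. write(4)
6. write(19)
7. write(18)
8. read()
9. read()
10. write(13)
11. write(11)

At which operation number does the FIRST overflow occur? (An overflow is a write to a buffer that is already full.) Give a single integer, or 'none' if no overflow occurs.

Answer: 7

Derivation:
After op 1 (write(5)): arr=[5 _ _ _] head=0 tail=1 count=1
After op 2 (write(6)): arr=[5 6 _ _] head=0 tail=2 count=2
After op 3 (write(12)): arr=[5 6 12 _] head=0 tail=3 count=3
After op 4 (read()): arr=[5 6 12 _] head=1 tail=3 count=2
After op 5 (write(4)): arr=[5 6 12 4] head=1 tail=0 count=3
After op 6 (write(19)): arr=[19 6 12 4] head=1 tail=1 count=4
After op 7 (write(18)): arr=[19 18 12 4] head=2 tail=2 count=4
After op 8 (read()): arr=[19 18 12 4] head=3 tail=2 count=3
After op 9 (read()): arr=[19 18 12 4] head=0 tail=2 count=2
After op 10 (write(13)): arr=[19 18 13 4] head=0 tail=3 count=3
After op 11 (write(11)): arr=[19 18 13 11] head=0 tail=0 count=4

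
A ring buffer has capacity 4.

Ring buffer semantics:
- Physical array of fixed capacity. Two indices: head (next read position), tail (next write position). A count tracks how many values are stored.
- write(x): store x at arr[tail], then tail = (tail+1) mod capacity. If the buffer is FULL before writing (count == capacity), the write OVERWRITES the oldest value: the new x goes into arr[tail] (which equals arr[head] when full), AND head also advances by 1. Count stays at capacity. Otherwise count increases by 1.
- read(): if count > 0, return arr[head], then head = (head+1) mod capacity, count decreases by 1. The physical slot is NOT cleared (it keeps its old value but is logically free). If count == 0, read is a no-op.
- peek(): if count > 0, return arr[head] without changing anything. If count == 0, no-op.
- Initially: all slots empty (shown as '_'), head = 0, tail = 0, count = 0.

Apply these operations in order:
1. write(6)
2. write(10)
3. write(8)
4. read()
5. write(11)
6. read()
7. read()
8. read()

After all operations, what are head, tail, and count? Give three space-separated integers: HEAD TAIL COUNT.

After op 1 (write(6)): arr=[6 _ _ _] head=0 tail=1 count=1
After op 2 (write(10)): arr=[6 10 _ _] head=0 tail=2 count=2
After op 3 (write(8)): arr=[6 10 8 _] head=0 tail=3 count=3
After op 4 (read()): arr=[6 10 8 _] head=1 tail=3 count=2
After op 5 (write(11)): arr=[6 10 8 11] head=1 tail=0 count=3
After op 6 (read()): arr=[6 10 8 11] head=2 tail=0 count=2
After op 7 (read()): arr=[6 10 8 11] head=3 tail=0 count=1
After op 8 (read()): arr=[6 10 8 11] head=0 tail=0 count=0

Answer: 0 0 0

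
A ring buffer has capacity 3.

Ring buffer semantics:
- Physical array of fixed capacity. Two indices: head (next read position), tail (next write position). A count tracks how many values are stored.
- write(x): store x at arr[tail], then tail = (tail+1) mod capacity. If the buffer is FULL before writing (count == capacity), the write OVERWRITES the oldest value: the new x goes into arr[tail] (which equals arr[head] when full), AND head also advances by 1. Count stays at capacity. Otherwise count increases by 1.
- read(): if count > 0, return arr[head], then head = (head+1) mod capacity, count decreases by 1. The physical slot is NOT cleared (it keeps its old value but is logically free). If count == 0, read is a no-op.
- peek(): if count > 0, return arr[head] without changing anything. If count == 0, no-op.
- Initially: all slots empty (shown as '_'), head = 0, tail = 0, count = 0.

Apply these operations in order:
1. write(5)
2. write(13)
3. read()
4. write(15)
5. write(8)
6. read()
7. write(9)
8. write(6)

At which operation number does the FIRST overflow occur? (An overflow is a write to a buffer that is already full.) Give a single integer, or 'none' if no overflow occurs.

After op 1 (write(5)): arr=[5 _ _] head=0 tail=1 count=1
After op 2 (write(13)): arr=[5 13 _] head=0 tail=2 count=2
After op 3 (read()): arr=[5 13 _] head=1 tail=2 count=1
After op 4 (write(15)): arr=[5 13 15] head=1 tail=0 count=2
After op 5 (write(8)): arr=[8 13 15] head=1 tail=1 count=3
After op 6 (read()): arr=[8 13 15] head=2 tail=1 count=2
After op 7 (write(9)): arr=[8 9 15] head=2 tail=2 count=3
After op 8 (write(6)): arr=[8 9 6] head=0 tail=0 count=3

Answer: 8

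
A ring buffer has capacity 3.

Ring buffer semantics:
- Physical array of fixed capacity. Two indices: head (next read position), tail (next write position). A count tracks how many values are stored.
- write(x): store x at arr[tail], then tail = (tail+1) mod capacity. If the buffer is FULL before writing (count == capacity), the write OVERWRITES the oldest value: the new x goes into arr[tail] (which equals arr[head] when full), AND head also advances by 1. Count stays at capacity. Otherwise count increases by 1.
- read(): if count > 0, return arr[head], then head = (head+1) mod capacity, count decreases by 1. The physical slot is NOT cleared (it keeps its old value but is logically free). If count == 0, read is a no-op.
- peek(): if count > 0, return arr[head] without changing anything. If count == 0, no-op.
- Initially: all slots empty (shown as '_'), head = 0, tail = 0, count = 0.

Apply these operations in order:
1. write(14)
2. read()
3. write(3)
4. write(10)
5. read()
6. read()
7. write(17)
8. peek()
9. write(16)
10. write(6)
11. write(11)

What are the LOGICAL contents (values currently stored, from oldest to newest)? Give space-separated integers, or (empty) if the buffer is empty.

After op 1 (write(14)): arr=[14 _ _] head=0 tail=1 count=1
After op 2 (read()): arr=[14 _ _] head=1 tail=1 count=0
After op 3 (write(3)): arr=[14 3 _] head=1 tail=2 count=1
After op 4 (write(10)): arr=[14 3 10] head=1 tail=0 count=2
After op 5 (read()): arr=[14 3 10] head=2 tail=0 count=1
After op 6 (read()): arr=[14 3 10] head=0 tail=0 count=0
After op 7 (write(17)): arr=[17 3 10] head=0 tail=1 count=1
After op 8 (peek()): arr=[17 3 10] head=0 tail=1 count=1
After op 9 (write(16)): arr=[17 16 10] head=0 tail=2 count=2
After op 10 (write(6)): arr=[17 16 6] head=0 tail=0 count=3
After op 11 (write(11)): arr=[11 16 6] head=1 tail=1 count=3

Answer: 16 6 11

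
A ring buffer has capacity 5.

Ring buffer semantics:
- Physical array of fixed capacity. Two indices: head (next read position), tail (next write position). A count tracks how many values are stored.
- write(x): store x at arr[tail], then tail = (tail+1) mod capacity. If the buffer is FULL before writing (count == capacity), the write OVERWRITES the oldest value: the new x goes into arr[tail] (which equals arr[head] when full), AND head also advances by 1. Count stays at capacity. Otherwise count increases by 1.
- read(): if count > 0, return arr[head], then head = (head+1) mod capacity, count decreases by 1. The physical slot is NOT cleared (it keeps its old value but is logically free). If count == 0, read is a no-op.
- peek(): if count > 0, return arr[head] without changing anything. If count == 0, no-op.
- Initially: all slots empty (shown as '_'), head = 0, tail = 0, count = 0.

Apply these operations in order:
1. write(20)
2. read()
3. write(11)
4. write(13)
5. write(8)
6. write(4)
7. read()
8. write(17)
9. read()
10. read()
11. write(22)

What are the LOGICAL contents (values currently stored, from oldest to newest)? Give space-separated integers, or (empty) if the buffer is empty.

After op 1 (write(20)): arr=[20 _ _ _ _] head=0 tail=1 count=1
After op 2 (read()): arr=[20 _ _ _ _] head=1 tail=1 count=0
After op 3 (write(11)): arr=[20 11 _ _ _] head=1 tail=2 count=1
After op 4 (write(13)): arr=[20 11 13 _ _] head=1 tail=3 count=2
After op 5 (write(8)): arr=[20 11 13 8 _] head=1 tail=4 count=3
After op 6 (write(4)): arr=[20 11 13 8 4] head=1 tail=0 count=4
After op 7 (read()): arr=[20 11 13 8 4] head=2 tail=0 count=3
After op 8 (write(17)): arr=[17 11 13 8 4] head=2 tail=1 count=4
After op 9 (read()): arr=[17 11 13 8 4] head=3 tail=1 count=3
After op 10 (read()): arr=[17 11 13 8 4] head=4 tail=1 count=2
After op 11 (write(22)): arr=[17 22 13 8 4] head=4 tail=2 count=3

Answer: 4 17 22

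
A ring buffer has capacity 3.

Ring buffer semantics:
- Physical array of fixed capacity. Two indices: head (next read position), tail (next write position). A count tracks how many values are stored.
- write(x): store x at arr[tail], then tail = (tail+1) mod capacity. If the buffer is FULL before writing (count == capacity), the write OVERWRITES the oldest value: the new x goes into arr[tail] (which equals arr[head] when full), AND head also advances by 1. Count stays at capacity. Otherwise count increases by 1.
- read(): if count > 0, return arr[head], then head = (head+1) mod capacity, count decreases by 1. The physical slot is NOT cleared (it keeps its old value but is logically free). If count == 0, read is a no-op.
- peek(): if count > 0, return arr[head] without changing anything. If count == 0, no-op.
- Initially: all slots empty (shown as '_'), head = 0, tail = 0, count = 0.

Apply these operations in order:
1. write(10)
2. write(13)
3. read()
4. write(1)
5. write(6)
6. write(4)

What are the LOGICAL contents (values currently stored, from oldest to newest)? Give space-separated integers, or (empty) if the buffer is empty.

After op 1 (write(10)): arr=[10 _ _] head=0 tail=1 count=1
After op 2 (write(13)): arr=[10 13 _] head=0 tail=2 count=2
After op 3 (read()): arr=[10 13 _] head=1 tail=2 count=1
After op 4 (write(1)): arr=[10 13 1] head=1 tail=0 count=2
After op 5 (write(6)): arr=[6 13 1] head=1 tail=1 count=3
After op 6 (write(4)): arr=[6 4 1] head=2 tail=2 count=3

Answer: 1 6 4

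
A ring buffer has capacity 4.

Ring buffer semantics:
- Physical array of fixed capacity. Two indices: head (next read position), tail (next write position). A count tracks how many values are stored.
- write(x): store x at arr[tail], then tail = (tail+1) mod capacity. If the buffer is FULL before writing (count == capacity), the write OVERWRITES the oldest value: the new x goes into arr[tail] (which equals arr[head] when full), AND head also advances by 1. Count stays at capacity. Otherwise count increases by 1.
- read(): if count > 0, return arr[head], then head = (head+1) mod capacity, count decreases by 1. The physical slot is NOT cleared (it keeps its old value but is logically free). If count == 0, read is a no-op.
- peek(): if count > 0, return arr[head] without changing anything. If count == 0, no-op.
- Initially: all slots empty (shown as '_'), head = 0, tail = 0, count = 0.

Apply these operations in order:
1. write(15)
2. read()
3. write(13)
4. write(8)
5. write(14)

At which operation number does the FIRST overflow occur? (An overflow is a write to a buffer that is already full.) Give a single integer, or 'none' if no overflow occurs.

After op 1 (write(15)): arr=[15 _ _ _] head=0 tail=1 count=1
After op 2 (read()): arr=[15 _ _ _] head=1 tail=1 count=0
After op 3 (write(13)): arr=[15 13 _ _] head=1 tail=2 count=1
After op 4 (write(8)): arr=[15 13 8 _] head=1 tail=3 count=2
After op 5 (write(14)): arr=[15 13 8 14] head=1 tail=0 count=3

Answer: none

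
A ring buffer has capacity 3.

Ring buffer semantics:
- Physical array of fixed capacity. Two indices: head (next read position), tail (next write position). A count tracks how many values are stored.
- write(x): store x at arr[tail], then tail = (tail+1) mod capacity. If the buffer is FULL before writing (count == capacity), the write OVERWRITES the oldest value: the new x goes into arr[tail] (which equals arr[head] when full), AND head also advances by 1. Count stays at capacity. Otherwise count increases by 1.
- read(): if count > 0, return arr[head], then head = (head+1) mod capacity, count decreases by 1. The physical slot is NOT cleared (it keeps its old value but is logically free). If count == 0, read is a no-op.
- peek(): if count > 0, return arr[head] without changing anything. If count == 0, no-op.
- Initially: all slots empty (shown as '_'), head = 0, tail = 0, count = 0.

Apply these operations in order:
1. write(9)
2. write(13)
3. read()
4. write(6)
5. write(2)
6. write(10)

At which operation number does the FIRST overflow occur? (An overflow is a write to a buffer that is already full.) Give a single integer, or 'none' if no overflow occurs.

Answer: 6

Derivation:
After op 1 (write(9)): arr=[9 _ _] head=0 tail=1 count=1
After op 2 (write(13)): arr=[9 13 _] head=0 tail=2 count=2
After op 3 (read()): arr=[9 13 _] head=1 tail=2 count=1
After op 4 (write(6)): arr=[9 13 6] head=1 tail=0 count=2
After op 5 (write(2)): arr=[2 13 6] head=1 tail=1 count=3
After op 6 (write(10)): arr=[2 10 6] head=2 tail=2 count=3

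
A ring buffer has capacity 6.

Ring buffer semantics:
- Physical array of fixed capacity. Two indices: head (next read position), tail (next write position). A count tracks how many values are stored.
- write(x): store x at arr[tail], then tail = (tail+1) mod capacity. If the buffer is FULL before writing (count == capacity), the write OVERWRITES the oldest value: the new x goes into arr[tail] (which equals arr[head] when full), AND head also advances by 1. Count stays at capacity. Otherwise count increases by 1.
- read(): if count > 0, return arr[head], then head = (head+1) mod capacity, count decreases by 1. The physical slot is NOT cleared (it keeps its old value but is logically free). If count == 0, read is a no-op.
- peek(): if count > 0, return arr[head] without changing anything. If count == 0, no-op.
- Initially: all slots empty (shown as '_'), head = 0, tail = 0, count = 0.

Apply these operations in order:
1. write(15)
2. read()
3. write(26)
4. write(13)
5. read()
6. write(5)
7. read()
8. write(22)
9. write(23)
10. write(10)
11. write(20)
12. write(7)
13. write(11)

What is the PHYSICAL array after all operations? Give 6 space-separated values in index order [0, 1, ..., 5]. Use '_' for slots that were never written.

Answer: 10 20 7 11 22 23

Derivation:
After op 1 (write(15)): arr=[15 _ _ _ _ _] head=0 tail=1 count=1
After op 2 (read()): arr=[15 _ _ _ _ _] head=1 tail=1 count=0
After op 3 (write(26)): arr=[15 26 _ _ _ _] head=1 tail=2 count=1
After op 4 (write(13)): arr=[15 26 13 _ _ _] head=1 tail=3 count=2
After op 5 (read()): arr=[15 26 13 _ _ _] head=2 tail=3 count=1
After op 6 (write(5)): arr=[15 26 13 5 _ _] head=2 tail=4 count=2
After op 7 (read()): arr=[15 26 13 5 _ _] head=3 tail=4 count=1
After op 8 (write(22)): arr=[15 26 13 5 22 _] head=3 tail=5 count=2
After op 9 (write(23)): arr=[15 26 13 5 22 23] head=3 tail=0 count=3
After op 10 (write(10)): arr=[10 26 13 5 22 23] head=3 tail=1 count=4
After op 11 (write(20)): arr=[10 20 13 5 22 23] head=3 tail=2 count=5
After op 12 (write(7)): arr=[10 20 7 5 22 23] head=3 tail=3 count=6
After op 13 (write(11)): arr=[10 20 7 11 22 23] head=4 tail=4 count=6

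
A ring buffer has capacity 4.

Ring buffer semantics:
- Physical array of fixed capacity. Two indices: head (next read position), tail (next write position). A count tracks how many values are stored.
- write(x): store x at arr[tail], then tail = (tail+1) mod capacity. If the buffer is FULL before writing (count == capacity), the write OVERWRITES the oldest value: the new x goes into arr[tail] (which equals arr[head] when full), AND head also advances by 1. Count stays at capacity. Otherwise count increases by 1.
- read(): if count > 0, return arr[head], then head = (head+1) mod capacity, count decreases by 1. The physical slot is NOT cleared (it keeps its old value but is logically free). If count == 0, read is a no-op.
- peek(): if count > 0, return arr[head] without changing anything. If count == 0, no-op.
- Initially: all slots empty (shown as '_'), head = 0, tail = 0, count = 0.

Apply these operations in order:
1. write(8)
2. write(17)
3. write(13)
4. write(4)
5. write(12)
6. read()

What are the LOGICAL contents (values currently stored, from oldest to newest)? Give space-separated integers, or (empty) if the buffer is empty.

After op 1 (write(8)): arr=[8 _ _ _] head=0 tail=1 count=1
After op 2 (write(17)): arr=[8 17 _ _] head=0 tail=2 count=2
After op 3 (write(13)): arr=[8 17 13 _] head=0 tail=3 count=3
After op 4 (write(4)): arr=[8 17 13 4] head=0 tail=0 count=4
After op 5 (write(12)): arr=[12 17 13 4] head=1 tail=1 count=4
After op 6 (read()): arr=[12 17 13 4] head=2 tail=1 count=3

Answer: 13 4 12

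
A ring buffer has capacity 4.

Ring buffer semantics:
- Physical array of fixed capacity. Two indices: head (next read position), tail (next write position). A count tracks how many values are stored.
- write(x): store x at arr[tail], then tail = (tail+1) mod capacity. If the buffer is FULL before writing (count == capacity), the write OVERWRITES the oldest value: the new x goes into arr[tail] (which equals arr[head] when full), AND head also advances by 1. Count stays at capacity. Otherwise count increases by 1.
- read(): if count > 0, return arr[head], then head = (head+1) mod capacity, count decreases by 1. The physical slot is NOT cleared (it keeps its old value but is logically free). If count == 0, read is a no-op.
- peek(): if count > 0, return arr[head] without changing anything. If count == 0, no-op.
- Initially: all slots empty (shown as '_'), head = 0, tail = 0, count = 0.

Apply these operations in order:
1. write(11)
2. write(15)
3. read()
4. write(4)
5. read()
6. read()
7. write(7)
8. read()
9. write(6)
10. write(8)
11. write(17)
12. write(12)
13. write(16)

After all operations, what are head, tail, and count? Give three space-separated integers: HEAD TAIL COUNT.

Answer: 1 1 4

Derivation:
After op 1 (write(11)): arr=[11 _ _ _] head=0 tail=1 count=1
After op 2 (write(15)): arr=[11 15 _ _] head=0 tail=2 count=2
After op 3 (read()): arr=[11 15 _ _] head=1 tail=2 count=1
After op 4 (write(4)): arr=[11 15 4 _] head=1 tail=3 count=2
After op 5 (read()): arr=[11 15 4 _] head=2 tail=3 count=1
After op 6 (read()): arr=[11 15 4 _] head=3 tail=3 count=0
After op 7 (write(7)): arr=[11 15 4 7] head=3 tail=0 count=1
After op 8 (read()): arr=[11 15 4 7] head=0 tail=0 count=0
After op 9 (write(6)): arr=[6 15 4 7] head=0 tail=1 count=1
After op 10 (write(8)): arr=[6 8 4 7] head=0 tail=2 count=2
After op 11 (write(17)): arr=[6 8 17 7] head=0 tail=3 count=3
After op 12 (write(12)): arr=[6 8 17 12] head=0 tail=0 count=4
After op 13 (write(16)): arr=[16 8 17 12] head=1 tail=1 count=4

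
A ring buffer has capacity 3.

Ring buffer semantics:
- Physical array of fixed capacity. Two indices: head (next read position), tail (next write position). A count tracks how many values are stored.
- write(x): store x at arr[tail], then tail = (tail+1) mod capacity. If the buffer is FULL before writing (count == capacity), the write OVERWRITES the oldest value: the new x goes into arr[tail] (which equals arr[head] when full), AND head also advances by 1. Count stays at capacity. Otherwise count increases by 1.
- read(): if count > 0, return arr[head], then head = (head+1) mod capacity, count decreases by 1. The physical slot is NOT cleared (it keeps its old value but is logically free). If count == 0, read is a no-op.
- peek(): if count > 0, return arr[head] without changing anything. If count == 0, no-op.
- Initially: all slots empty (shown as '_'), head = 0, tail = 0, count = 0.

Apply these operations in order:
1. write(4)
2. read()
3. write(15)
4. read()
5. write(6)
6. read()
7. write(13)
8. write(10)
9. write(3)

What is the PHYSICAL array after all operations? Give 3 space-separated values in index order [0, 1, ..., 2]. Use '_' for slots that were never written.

Answer: 13 10 3

Derivation:
After op 1 (write(4)): arr=[4 _ _] head=0 tail=1 count=1
After op 2 (read()): arr=[4 _ _] head=1 tail=1 count=0
After op 3 (write(15)): arr=[4 15 _] head=1 tail=2 count=1
After op 4 (read()): arr=[4 15 _] head=2 tail=2 count=0
After op 5 (write(6)): arr=[4 15 6] head=2 tail=0 count=1
After op 6 (read()): arr=[4 15 6] head=0 tail=0 count=0
After op 7 (write(13)): arr=[13 15 6] head=0 tail=1 count=1
After op 8 (write(10)): arr=[13 10 6] head=0 tail=2 count=2
After op 9 (write(3)): arr=[13 10 3] head=0 tail=0 count=3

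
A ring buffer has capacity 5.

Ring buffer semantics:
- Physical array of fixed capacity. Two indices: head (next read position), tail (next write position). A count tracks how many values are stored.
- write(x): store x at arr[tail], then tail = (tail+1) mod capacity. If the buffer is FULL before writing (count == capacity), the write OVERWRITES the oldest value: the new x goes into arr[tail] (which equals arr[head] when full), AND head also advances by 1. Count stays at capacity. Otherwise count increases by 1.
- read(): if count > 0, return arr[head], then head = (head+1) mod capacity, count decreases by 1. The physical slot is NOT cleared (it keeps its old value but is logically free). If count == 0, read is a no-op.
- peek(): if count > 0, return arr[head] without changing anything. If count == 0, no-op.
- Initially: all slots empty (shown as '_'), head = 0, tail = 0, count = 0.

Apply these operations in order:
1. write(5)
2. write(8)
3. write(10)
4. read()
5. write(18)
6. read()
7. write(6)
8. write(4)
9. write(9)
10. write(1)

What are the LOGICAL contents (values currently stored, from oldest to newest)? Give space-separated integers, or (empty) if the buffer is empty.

Answer: 18 6 4 9 1

Derivation:
After op 1 (write(5)): arr=[5 _ _ _ _] head=0 tail=1 count=1
After op 2 (write(8)): arr=[5 8 _ _ _] head=0 tail=2 count=2
After op 3 (write(10)): arr=[5 8 10 _ _] head=0 tail=3 count=3
After op 4 (read()): arr=[5 8 10 _ _] head=1 tail=3 count=2
After op 5 (write(18)): arr=[5 8 10 18 _] head=1 tail=4 count=3
After op 6 (read()): arr=[5 8 10 18 _] head=2 tail=4 count=2
After op 7 (write(6)): arr=[5 8 10 18 6] head=2 tail=0 count=3
After op 8 (write(4)): arr=[4 8 10 18 6] head=2 tail=1 count=4
After op 9 (write(9)): arr=[4 9 10 18 6] head=2 tail=2 count=5
After op 10 (write(1)): arr=[4 9 1 18 6] head=3 tail=3 count=5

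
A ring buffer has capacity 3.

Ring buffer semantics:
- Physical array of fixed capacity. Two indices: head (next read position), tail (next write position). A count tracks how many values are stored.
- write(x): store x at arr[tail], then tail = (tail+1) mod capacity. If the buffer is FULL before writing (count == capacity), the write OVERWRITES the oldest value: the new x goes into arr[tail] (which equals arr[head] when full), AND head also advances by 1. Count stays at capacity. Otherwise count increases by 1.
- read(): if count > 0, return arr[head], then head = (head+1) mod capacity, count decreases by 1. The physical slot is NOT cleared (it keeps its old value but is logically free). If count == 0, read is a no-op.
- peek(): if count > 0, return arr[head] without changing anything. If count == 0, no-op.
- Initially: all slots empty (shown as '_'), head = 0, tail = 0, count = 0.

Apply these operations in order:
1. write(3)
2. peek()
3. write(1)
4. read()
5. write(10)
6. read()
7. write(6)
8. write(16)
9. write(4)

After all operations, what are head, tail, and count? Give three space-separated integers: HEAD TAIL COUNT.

After op 1 (write(3)): arr=[3 _ _] head=0 tail=1 count=1
After op 2 (peek()): arr=[3 _ _] head=0 tail=1 count=1
After op 3 (write(1)): arr=[3 1 _] head=0 tail=2 count=2
After op 4 (read()): arr=[3 1 _] head=1 tail=2 count=1
After op 5 (write(10)): arr=[3 1 10] head=1 tail=0 count=2
After op 6 (read()): arr=[3 1 10] head=2 tail=0 count=1
After op 7 (write(6)): arr=[6 1 10] head=2 tail=1 count=2
After op 8 (write(16)): arr=[6 16 10] head=2 tail=2 count=3
After op 9 (write(4)): arr=[6 16 4] head=0 tail=0 count=3

Answer: 0 0 3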